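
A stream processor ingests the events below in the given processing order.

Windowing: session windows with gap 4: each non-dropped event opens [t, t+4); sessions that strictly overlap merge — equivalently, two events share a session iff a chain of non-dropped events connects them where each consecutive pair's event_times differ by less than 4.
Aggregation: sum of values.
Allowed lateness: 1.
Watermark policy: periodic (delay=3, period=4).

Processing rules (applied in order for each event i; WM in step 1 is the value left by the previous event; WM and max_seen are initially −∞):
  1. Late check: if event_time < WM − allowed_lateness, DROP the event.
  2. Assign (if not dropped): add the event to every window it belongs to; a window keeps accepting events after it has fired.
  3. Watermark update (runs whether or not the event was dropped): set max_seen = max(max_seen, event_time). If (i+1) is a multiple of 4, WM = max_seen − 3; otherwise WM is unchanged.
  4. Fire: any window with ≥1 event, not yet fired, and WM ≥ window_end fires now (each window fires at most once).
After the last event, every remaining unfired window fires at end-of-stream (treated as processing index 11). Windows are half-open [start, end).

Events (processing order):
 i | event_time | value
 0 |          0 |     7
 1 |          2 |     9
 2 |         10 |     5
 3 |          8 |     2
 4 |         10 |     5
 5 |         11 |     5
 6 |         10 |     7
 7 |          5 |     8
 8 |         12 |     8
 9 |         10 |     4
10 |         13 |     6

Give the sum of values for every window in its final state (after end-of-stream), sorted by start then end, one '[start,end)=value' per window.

i=0 t=0 v=7: → [0,4); WM=−∞
i=1 t=2 v=9: → [0,6); WM=−∞
i=2 t=10 v=5: → [10,14); WM=−∞
i=3 t=8 v=2: → [8,14); WM=7
i=4 t=10 v=5: → [8,14); WM=7
i=5 t=11 v=5: → [8,15); WM=7
i=6 t=10 v=7: → [8,15); WM=7
i=7 t=5 v=8: DROP (t<7-1); WM=8
i=8 t=12 v=8: → [8,16); WM=8
i=9 t=10 v=4: → [8,16); WM=8
i=10 t=13 v=6: → [8,17); WM=8

[0,6)=16 [8,17)=42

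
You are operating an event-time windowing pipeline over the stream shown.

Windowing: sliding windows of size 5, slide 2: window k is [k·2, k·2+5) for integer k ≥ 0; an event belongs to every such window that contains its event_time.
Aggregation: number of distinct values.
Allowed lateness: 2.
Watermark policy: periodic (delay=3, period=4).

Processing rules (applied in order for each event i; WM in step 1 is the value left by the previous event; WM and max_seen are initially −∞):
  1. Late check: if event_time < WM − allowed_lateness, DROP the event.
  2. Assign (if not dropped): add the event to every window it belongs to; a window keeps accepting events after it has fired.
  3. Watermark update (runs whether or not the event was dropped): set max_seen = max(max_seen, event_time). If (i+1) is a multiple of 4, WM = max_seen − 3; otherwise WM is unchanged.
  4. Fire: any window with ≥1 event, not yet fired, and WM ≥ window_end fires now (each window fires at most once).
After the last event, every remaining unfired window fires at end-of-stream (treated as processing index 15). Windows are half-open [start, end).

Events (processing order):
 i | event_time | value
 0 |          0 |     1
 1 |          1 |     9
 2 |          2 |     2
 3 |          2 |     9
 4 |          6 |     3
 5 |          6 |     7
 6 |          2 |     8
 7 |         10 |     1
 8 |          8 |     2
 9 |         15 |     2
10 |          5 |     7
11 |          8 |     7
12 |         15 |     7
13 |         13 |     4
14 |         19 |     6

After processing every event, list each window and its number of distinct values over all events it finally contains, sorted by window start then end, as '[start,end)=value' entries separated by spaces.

i=0 t=0 v=1: → [0,5); WM=−∞
i=1 t=1 v=9: → [0,5); WM=−∞
i=2 t=2 v=2: → [2,7),[0,5); WM=−∞
i=3 t=2 v=9: → [2,7),[0,5); WM=-1
i=4 t=6 v=3: → [6,11),[4,9),[2,7); WM=-1
i=5 t=6 v=7: → [6,11),[4,9),[2,7); WM=-1
i=6 t=2 v=8: → [2,7),[0,5); WM=-1
i=7 t=10 v=1: → [10,15),[8,13),[6,11); WM=7; [0,5) fires=4 [2,7) fires=5
i=8 t=8 v=2: → [8,13),[6,11),[4,9); WM=7
i=9 t=15 v=2: → [14,19),[12,17); WM=7
i=10 t=5 v=7: → [4,9),[2,7); WM=7
i=11 t=8 v=7: → [8,13),[6,11),[4,9); WM=12; [4,9) fires=3 [6,11) fires=4
i=12 t=15 v=7: → [14,19),[12,17); WM=12
i=13 t=13 v=4: → [12,17),[10,15); WM=12
i=14 t=19 v=6: → [18,23),[16,21); WM=12

[0,5)=4 [2,7)=5 [4,9)=3 [6,11)=4 [8,13)=3 [10,15)=2 [12,17)=3 [14,19)=2 [16,21)=1 [18,23)=1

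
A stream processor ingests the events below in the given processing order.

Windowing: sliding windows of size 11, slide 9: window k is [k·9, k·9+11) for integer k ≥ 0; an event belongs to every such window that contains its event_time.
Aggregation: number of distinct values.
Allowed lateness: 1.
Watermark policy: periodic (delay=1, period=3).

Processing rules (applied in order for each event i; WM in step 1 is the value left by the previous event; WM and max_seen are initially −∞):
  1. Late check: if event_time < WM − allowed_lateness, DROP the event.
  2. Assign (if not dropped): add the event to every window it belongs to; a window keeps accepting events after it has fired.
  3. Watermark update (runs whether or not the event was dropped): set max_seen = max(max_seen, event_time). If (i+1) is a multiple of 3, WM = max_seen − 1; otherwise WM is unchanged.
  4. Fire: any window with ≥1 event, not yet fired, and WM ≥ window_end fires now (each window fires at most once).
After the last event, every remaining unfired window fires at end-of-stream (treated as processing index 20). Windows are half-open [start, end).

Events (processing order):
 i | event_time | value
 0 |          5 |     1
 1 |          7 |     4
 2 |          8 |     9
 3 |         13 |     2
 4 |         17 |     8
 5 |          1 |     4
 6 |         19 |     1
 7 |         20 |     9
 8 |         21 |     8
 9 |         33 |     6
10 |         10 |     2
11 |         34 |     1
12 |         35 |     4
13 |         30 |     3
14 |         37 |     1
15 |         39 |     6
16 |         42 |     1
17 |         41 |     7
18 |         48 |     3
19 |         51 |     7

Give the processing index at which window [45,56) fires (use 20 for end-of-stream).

i=0 t=5 v=1: → [0,11); WM=−∞
i=1 t=7 v=4: → [0,11); WM=−∞
i=2 t=8 v=9: → [0,11); WM=7
i=3 t=13 v=2: → [9,20); WM=7
i=4 t=17 v=8: → [9,20); WM=7
i=5 t=1 v=4: DROP (t<7-1); WM=16; [0,11) fires=3
i=6 t=19 v=1: → [18,29),[9,20); WM=16
i=7 t=20 v=9: → [18,29); WM=16
i=8 t=21 v=8: → [18,29); WM=20; [9,20) fires=3
i=9 t=33 v=6: → [27,38); WM=20
i=10 t=10 v=2: DROP (t<20-1); WM=20
i=11 t=34 v=1: → [27,38); WM=33; [18,29) fires=3
i=12 t=35 v=4: → [27,38); WM=33
i=13 t=30 v=3: DROP (t<33-1); WM=33
i=14 t=37 v=1: → [36,47),[27,38); WM=36
i=15 t=39 v=6: → [36,47); WM=36
i=16 t=42 v=1: → [36,47); WM=36
i=17 t=41 v=7: → [36,47); WM=41; [27,38) fires=3
i=18 t=48 v=3: → [45,56); WM=41
i=19 t=51 v=7: → [45,56); WM=41

20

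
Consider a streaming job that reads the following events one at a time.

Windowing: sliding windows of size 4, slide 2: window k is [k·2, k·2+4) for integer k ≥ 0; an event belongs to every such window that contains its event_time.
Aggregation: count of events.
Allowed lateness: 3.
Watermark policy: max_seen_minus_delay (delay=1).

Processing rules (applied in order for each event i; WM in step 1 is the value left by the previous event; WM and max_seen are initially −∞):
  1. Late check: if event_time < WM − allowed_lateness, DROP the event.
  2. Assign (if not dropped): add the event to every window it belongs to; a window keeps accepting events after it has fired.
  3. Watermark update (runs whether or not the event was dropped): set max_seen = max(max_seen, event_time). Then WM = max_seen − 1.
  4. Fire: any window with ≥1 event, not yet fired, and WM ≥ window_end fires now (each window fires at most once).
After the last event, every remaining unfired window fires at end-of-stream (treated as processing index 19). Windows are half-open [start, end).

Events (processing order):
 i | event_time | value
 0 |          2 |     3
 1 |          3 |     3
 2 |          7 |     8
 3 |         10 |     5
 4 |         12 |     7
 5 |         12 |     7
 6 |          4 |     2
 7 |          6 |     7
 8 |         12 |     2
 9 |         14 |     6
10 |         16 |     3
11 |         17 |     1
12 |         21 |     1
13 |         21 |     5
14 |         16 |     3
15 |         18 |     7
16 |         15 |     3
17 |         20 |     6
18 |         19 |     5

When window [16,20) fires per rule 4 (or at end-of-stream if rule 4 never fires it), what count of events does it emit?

2

i=0 t=2 v=3: → [2,6),[0,4); WM=1
i=1 t=3 v=3: → [2,6),[0,4); WM=2
i=2 t=7 v=8: → [6,10),[4,8); WM=6; [0,4) fires=2 [2,6) fires=2
i=3 t=10 v=5: → [10,14),[8,12); WM=9; [4,8) fires=1
i=4 t=12 v=7: → [12,16),[10,14); WM=11; [6,10) fires=1
i=5 t=12 v=7: → [12,16),[10,14); WM=11
i=6 t=4 v=2: DROP (t<11-3); WM=11
i=7 t=6 v=7: DROP (t<11-3); WM=11
i=8 t=12 v=2: → [12,16),[10,14); WM=11
i=9 t=14 v=6: → [14,18),[12,16); WM=13; [8,12) fires=1
i=10 t=16 v=3: → [16,20),[14,18); WM=15; [10,14) fires=4
i=11 t=17 v=1: → [16,20),[14,18); WM=16; [12,16) fires=4
i=12 t=21 v=1: → [20,24),[18,22); WM=20; [14,18) fires=3 [16,20) fires=2
i=13 t=21 v=5: → [20,24),[18,22); WM=20
i=14 t=16 v=3: DROP (t<20-3); WM=20
i=15 t=18 v=7: → [18,22),[16,20); WM=20
i=16 t=15 v=3: DROP (t<20-3); WM=20
i=17 t=20 v=6: → [20,24),[18,22); WM=20
i=18 t=19 v=5: → [18,22),[16,20); WM=20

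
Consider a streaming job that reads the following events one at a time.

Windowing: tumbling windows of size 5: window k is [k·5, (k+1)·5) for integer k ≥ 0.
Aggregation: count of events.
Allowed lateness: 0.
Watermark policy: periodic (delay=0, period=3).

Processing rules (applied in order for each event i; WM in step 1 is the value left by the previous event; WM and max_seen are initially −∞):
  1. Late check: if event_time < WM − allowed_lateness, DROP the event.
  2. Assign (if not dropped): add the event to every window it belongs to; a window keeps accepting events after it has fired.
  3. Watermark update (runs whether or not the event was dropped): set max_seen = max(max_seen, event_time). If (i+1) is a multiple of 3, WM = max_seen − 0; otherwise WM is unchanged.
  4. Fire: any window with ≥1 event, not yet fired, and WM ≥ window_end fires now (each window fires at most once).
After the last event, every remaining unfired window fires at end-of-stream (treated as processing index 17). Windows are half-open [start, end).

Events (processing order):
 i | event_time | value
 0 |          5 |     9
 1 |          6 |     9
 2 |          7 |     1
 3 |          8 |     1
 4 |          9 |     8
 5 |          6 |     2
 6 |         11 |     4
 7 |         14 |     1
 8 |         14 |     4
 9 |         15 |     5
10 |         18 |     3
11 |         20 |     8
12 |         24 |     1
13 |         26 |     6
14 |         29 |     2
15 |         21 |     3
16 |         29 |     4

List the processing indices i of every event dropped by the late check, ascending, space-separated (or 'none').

i=0 t=5 v=9: → [5,10); WM=−∞
i=1 t=6 v=9: → [5,10); WM=−∞
i=2 t=7 v=1: → [5,10); WM=7
i=3 t=8 v=1: → [5,10); WM=7
i=4 t=9 v=8: → [5,10); WM=7
i=5 t=6 v=2: DROP (t<7-0); WM=9
i=6 t=11 v=4: → [10,15); WM=9
i=7 t=14 v=1: → [10,15); WM=9
i=8 t=14 v=4: → [10,15); WM=14; [5,10) fires=5
i=9 t=15 v=5: → [15,20); WM=14
i=10 t=18 v=3: → [15,20); WM=14
i=11 t=20 v=8: → [20,25); WM=20; [10,15) fires=3 [15,20) fires=2
i=12 t=24 v=1: → [20,25); WM=20
i=13 t=26 v=6: → [25,30); WM=20
i=14 t=29 v=2: → [25,30); WM=29; [20,25) fires=2
i=15 t=21 v=3: DROP (t<29-0); WM=29
i=16 t=29 v=4: → [25,30); WM=29

5 15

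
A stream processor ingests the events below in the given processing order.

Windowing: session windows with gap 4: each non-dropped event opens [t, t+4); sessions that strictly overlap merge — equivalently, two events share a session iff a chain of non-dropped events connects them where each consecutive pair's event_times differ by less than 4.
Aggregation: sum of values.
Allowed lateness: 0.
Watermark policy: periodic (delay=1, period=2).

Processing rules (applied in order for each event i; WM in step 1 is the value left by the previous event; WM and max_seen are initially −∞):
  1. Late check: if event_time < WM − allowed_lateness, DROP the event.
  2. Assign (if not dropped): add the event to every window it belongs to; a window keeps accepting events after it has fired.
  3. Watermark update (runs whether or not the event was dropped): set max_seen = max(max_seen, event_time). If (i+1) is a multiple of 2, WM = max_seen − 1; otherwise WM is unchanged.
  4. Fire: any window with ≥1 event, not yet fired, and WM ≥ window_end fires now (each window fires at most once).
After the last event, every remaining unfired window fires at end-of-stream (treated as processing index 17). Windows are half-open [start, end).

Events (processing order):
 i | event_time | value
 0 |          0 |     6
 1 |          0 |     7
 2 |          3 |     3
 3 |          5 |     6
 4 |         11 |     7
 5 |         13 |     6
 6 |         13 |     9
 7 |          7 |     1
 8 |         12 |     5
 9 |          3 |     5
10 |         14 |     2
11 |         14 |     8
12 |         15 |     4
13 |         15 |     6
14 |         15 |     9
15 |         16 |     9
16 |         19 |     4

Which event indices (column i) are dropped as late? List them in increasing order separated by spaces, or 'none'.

7 9

i=0 t=0 v=6: → [0,4); WM=−∞
i=1 t=0 v=7: → [0,4); WM=-1
i=2 t=3 v=3: → [0,7); WM=-1
i=3 t=5 v=6: → [0,9); WM=4
i=4 t=11 v=7: → [11,15); WM=4
i=5 t=13 v=6: → [11,17); WM=12
i=6 t=13 v=9: → [11,17); WM=12
i=7 t=7 v=1: DROP (t<12-0); WM=12
i=8 t=12 v=5: → [11,17); WM=12
i=9 t=3 v=5: DROP (t<12-0); WM=12
i=10 t=14 v=2: → [11,18); WM=12
i=11 t=14 v=8: → [11,18); WM=13
i=12 t=15 v=4: → [11,19); WM=13
i=13 t=15 v=6: → [11,19); WM=14
i=14 t=15 v=9: → [11,19); WM=14
i=15 t=16 v=9: → [11,20); WM=15
i=16 t=19 v=4: → [11,23); WM=15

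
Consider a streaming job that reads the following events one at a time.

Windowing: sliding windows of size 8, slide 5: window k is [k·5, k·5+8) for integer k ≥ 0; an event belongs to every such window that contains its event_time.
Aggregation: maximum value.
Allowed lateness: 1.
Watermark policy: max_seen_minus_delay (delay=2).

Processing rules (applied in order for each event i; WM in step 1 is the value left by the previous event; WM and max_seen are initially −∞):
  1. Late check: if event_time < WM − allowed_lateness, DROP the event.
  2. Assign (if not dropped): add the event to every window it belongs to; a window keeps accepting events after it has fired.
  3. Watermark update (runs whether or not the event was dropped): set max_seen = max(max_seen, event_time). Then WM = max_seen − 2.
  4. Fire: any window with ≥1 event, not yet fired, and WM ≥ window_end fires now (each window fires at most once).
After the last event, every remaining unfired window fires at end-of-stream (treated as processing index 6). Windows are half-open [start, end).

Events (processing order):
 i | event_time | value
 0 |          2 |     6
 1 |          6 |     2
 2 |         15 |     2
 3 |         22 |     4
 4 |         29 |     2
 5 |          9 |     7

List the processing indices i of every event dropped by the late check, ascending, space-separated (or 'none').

i=0 t=2 v=6: → [0,8); WM=0
i=1 t=6 v=2: → [5,13),[0,8); WM=4
i=2 t=15 v=2: → [15,23),[10,18); WM=13; [0,8) fires=6 [5,13) fires=2
i=3 t=22 v=4: → [20,28),[15,23); WM=20; [10,18) fires=2
i=4 t=29 v=2: → [25,33); WM=27; [15,23) fires=4
i=5 t=9 v=7: DROP (t<27-1); WM=27

5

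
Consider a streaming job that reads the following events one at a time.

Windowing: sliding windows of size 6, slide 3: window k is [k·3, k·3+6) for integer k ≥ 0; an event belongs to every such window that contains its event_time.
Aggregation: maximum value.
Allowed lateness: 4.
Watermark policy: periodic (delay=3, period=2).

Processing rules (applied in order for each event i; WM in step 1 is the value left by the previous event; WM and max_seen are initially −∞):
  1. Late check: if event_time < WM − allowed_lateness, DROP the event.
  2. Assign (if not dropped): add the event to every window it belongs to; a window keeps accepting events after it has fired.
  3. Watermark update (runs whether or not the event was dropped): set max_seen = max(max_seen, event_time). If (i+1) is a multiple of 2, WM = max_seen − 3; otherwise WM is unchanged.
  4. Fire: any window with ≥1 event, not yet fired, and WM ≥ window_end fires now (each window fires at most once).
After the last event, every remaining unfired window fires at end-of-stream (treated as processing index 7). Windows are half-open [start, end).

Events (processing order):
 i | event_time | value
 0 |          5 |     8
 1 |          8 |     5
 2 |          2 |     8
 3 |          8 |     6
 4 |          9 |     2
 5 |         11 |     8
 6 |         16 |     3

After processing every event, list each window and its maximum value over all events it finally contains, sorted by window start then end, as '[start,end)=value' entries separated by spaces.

[0,6)=8 [3,9)=8 [6,12)=8 [9,15)=8 [12,18)=3 [15,21)=3

i=0 t=5 v=8: → [3,9),[0,6); WM=−∞
i=1 t=8 v=5: → [6,12),[3,9); WM=5
i=2 t=2 v=8: → [0,6); WM=5
i=3 t=8 v=6: → [6,12),[3,9); WM=5
i=4 t=9 v=2: → [9,15),[6,12); WM=5
i=5 t=11 v=8: → [9,15),[6,12); WM=8; [0,6) fires=8
i=6 t=16 v=3: → [15,21),[12,18); WM=8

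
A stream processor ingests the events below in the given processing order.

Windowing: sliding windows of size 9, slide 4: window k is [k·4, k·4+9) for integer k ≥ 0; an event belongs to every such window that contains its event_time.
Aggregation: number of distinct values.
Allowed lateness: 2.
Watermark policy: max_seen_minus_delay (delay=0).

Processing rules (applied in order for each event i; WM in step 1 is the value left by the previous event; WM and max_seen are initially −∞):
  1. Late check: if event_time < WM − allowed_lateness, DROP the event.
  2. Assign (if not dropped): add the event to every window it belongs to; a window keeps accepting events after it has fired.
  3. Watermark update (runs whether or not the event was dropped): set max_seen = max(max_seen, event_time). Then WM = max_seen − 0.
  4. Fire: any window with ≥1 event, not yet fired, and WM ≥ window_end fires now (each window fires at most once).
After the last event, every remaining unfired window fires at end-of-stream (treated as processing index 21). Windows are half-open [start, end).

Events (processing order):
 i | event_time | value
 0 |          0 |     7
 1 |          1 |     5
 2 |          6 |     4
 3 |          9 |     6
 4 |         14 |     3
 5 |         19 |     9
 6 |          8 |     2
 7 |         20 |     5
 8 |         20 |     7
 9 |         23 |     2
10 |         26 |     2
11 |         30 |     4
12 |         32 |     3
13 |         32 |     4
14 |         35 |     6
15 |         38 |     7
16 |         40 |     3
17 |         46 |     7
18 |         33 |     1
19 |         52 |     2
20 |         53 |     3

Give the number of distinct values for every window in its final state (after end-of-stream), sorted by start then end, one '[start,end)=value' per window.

[0,9)=3 [4,13)=2 [8,17)=2 [12,21)=4 [16,25)=4 [20,29)=3 [24,33)=3 [28,37)=3 [32,41)=4 [36,45)=2 [40,49)=2 [44,53)=2 [48,57)=2 [52,61)=2

i=0 t=0 v=7: → [0,9); WM=0
i=1 t=1 v=5: → [0,9); WM=1
i=2 t=6 v=4: → [4,13),[0,9); WM=6
i=3 t=9 v=6: → [8,17),[4,13); WM=9; [0,9) fires=3
i=4 t=14 v=3: → [12,21),[8,17); WM=14; [4,13) fires=2
i=5 t=19 v=9: → [16,25),[12,21); WM=19; [8,17) fires=2
i=6 t=8 v=2: DROP (t<19-2); WM=19
i=7 t=20 v=5: → [20,29),[16,25),[12,21); WM=20
i=8 t=20 v=7: → [20,29),[16,25),[12,21); WM=20
i=9 t=23 v=2: → [20,29),[16,25); WM=23; [12,21) fires=4
i=10 t=26 v=2: → [24,33),[20,29); WM=26; [16,25) fires=4
i=11 t=30 v=4: → [28,37),[24,33); WM=30; [20,29) fires=3
i=12 t=32 v=3: → [32,41),[28,37),[24,33); WM=32
i=13 t=32 v=4: → [32,41),[28,37),[24,33); WM=32
i=14 t=35 v=6: → [32,41),[28,37); WM=35; [24,33) fires=3
i=15 t=38 v=7: → [36,45),[32,41); WM=38; [28,37) fires=3
i=16 t=40 v=3: → [40,49),[36,45),[32,41); WM=40
i=17 t=46 v=7: → [44,53),[40,49); WM=46; [32,41) fires=4 [36,45) fires=2
i=18 t=33 v=1: DROP (t<46-2); WM=46
i=19 t=52 v=2: → [52,61),[48,57),[44,53); WM=52; [40,49) fires=2
i=20 t=53 v=3: → [52,61),[48,57); WM=53; [44,53) fires=2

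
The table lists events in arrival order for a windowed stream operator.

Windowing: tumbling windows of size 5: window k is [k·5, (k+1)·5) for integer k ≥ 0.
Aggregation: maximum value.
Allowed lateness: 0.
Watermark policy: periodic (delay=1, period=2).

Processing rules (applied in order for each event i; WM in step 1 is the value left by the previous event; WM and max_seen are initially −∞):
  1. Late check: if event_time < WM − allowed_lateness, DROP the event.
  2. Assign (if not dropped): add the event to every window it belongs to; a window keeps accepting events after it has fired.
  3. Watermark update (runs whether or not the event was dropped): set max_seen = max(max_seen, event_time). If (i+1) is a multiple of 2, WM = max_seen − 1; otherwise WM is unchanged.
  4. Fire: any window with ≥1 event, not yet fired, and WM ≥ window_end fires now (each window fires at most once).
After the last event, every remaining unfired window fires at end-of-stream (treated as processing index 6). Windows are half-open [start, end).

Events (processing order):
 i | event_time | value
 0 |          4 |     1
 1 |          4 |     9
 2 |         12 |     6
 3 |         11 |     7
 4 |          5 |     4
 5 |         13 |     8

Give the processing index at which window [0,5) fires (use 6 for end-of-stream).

3

i=0 t=4 v=1: → [0,5); WM=−∞
i=1 t=4 v=9: → [0,5); WM=3
i=2 t=12 v=6: → [10,15); WM=3
i=3 t=11 v=7: → [10,15); WM=11; [0,5) fires=9
i=4 t=5 v=4: DROP (t<11-0); WM=11
i=5 t=13 v=8: → [10,15); WM=12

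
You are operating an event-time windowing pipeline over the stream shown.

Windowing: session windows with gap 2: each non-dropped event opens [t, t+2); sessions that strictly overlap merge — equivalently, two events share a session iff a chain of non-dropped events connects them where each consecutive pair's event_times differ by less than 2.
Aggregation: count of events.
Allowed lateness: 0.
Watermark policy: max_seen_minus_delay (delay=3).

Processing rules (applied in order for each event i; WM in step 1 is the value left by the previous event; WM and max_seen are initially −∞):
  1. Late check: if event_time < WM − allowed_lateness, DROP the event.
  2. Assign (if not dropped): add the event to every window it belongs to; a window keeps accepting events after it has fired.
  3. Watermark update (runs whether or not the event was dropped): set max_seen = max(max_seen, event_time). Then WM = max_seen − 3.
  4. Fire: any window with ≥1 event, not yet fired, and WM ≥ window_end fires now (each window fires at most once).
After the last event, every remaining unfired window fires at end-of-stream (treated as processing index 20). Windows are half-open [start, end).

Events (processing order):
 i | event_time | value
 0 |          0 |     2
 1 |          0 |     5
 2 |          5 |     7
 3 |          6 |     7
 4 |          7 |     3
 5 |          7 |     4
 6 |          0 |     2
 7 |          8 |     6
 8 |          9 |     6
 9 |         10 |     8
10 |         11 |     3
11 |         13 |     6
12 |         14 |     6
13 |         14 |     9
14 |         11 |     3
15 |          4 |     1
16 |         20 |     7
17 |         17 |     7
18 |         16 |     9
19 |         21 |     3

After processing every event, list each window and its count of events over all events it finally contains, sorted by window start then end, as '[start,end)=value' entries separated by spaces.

[0,2)=2 [5,13)=9 [13,16)=3 [17,19)=1 [20,23)=2

i=0 t=0 v=2: → [0,2); WM=-3
i=1 t=0 v=5: → [0,2); WM=-3
i=2 t=5 v=7: → [5,7); WM=2
i=3 t=6 v=7: → [5,8); WM=3
i=4 t=7 v=3: → [5,9); WM=4
i=5 t=7 v=4: → [5,9); WM=4
i=6 t=0 v=2: DROP (t<4-0); WM=4
i=7 t=8 v=6: → [5,10); WM=5
i=8 t=9 v=6: → [5,11); WM=6
i=9 t=10 v=8: → [5,12); WM=7
i=10 t=11 v=3: → [5,13); WM=8
i=11 t=13 v=6: → [13,15); WM=10
i=12 t=14 v=6: → [13,16); WM=11
i=13 t=14 v=9: → [13,16); WM=11
i=14 t=11 v=3: → [5,13); WM=11
i=15 t=4 v=1: DROP (t<11-0); WM=11
i=16 t=20 v=7: → [20,22); WM=17
i=17 t=17 v=7: → [17,19); WM=17
i=18 t=16 v=9: DROP (t<17-0); WM=17
i=19 t=21 v=3: → [20,23); WM=18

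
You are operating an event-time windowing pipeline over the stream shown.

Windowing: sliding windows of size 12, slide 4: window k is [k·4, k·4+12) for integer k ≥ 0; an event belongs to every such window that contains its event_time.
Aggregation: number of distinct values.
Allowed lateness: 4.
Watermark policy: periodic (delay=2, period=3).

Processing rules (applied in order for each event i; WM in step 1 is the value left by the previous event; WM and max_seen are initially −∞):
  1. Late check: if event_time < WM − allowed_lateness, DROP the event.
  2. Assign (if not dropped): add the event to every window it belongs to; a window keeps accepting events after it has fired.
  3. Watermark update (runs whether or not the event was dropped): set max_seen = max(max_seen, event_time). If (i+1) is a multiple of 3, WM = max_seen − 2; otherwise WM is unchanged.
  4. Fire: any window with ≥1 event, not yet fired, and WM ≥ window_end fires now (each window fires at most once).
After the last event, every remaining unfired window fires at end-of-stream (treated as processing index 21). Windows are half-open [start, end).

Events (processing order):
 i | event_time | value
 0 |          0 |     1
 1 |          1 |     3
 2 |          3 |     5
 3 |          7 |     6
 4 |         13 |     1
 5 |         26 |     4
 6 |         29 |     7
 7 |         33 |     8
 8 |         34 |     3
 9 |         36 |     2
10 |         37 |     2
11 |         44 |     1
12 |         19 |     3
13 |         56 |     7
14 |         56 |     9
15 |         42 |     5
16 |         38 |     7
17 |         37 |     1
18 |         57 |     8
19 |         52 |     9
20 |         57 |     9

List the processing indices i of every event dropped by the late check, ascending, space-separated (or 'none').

12 15 16 17

i=0 t=0 v=1: → [0,12); WM=−∞
i=1 t=1 v=3: → [0,12); WM=−∞
i=2 t=3 v=5: → [0,12); WM=1
i=3 t=7 v=6: → [4,16),[0,12); WM=1
i=4 t=13 v=1: → [12,24),[8,20),[4,16); WM=1
i=5 t=26 v=4: → [24,36),[20,32),[16,28); WM=24; [0,12) fires=4 [4,16) fires=2 [8,20) fires=1 [12,24) fires=1
i=6 t=29 v=7: → [28,40),[24,36),[20,32); WM=24
i=7 t=33 v=8: → [32,44),[28,40),[24,36); WM=24
i=8 t=34 v=3: → [32,44),[28,40),[24,36); WM=32; [16,28) fires=1 [20,32) fires=2
i=9 t=36 v=2: → [36,48),[32,44),[28,40); WM=32
i=10 t=37 v=2: → [36,48),[32,44),[28,40); WM=32
i=11 t=44 v=1: → [44,56),[40,52),[36,48); WM=42; [24,36) fires=4 [28,40) fires=4
i=12 t=19 v=3: DROP (t<42-4); WM=42
i=13 t=56 v=7: → [56,68),[52,64),[48,60); WM=42
i=14 t=56 v=9: → [56,68),[52,64),[48,60); WM=54; [32,44) fires=3 [36,48) fires=2 [40,52) fires=1
i=15 t=42 v=5: DROP (t<54-4); WM=54
i=16 t=38 v=7: DROP (t<54-4); WM=54
i=17 t=37 v=1: DROP (t<54-4); WM=54
i=18 t=57 v=8: → [56,68),[52,64),[48,60); WM=54
i=19 t=52 v=9: → [52,64),[48,60),[44,56); WM=54
i=20 t=57 v=9: → [56,68),[52,64),[48,60); WM=55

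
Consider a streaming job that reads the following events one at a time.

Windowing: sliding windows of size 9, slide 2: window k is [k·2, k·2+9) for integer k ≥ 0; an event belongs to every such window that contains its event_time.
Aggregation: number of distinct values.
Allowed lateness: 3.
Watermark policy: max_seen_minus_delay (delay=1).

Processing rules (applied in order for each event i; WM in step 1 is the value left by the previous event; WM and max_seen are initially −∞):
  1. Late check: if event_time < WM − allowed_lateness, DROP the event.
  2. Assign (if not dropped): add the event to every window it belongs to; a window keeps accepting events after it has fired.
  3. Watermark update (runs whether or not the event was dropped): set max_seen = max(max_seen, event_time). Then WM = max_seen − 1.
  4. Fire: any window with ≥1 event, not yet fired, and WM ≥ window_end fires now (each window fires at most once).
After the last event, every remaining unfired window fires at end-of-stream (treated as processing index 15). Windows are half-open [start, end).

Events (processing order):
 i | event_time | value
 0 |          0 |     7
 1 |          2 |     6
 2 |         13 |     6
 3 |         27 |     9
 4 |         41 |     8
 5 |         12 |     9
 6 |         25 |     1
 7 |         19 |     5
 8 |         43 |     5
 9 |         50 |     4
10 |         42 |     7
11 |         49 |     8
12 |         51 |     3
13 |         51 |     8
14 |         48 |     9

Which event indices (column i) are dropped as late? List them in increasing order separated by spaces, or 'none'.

5 6 7 10

i=0 t=0 v=7: → [0,9); WM=-1
i=1 t=2 v=6: → [2,11),[0,9); WM=1
i=2 t=13 v=6: → [12,21),[10,19),[8,17),[6,15); WM=12; [0,9) fires=2 [2,11) fires=1
i=3 t=27 v=9: → [26,35),[24,33),[22,31),[20,29); WM=26; [6,15) fires=1 [8,17) fires=1 [10,19) fires=1 [12,21) fires=1
i=4 t=41 v=8: → [40,49),[38,47),[36,45),[34,43); WM=40; [20,29) fires=1 [22,31) fires=1 [24,33) fires=1 [26,35) fires=1
i=5 t=12 v=9: DROP (t<40-3); WM=40
i=6 t=25 v=1: DROP (t<40-3); WM=40
i=7 t=19 v=5: DROP (t<40-3); WM=40
i=8 t=43 v=5: → [42,51),[40,49),[38,47),[36,45); WM=42
i=9 t=50 v=4: → [50,59),[48,57),[46,55),[44,53),[42,51); WM=49; [34,43) fires=1 [36,45) fires=2 [38,47) fires=2 [40,49) fires=2
i=10 t=42 v=7: DROP (t<49-3); WM=49
i=11 t=49 v=8: → [48,57),[46,55),[44,53),[42,51); WM=49
i=12 t=51 v=3: → [50,59),[48,57),[46,55),[44,53); WM=50
i=13 t=51 v=8: → [50,59),[48,57),[46,55),[44,53); WM=50
i=14 t=48 v=9: → [48,57),[46,55),[44,53),[42,51),[40,49); WM=50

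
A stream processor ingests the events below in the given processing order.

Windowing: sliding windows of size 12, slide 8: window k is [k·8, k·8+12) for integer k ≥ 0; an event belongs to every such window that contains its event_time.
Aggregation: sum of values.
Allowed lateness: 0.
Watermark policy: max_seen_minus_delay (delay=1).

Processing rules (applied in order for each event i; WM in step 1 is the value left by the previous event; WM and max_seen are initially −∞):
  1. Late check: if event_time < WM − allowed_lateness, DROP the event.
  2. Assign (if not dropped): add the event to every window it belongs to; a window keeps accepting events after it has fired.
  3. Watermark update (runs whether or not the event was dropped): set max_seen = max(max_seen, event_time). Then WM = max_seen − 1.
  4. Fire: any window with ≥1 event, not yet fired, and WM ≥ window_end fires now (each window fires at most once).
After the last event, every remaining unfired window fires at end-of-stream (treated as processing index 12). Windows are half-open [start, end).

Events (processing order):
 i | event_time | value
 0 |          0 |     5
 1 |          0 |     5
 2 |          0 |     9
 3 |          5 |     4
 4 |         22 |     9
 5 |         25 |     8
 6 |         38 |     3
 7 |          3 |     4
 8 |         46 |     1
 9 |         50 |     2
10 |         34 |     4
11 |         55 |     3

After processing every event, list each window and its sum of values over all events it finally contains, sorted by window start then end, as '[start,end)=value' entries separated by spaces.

[0,12)=23 [16,28)=17 [24,36)=8 [32,44)=3 [40,52)=3 [48,60)=5

i=0 t=0 v=5: → [0,12); WM=-1
i=1 t=0 v=5: → [0,12); WM=-1
i=2 t=0 v=9: → [0,12); WM=-1
i=3 t=5 v=4: → [0,12); WM=4
i=4 t=22 v=9: → [16,28); WM=21; [0,12) fires=23
i=5 t=25 v=8: → [24,36),[16,28); WM=24
i=6 t=38 v=3: → [32,44); WM=37; [16,28) fires=17 [24,36) fires=8
i=7 t=3 v=4: DROP (t<37-0); WM=37
i=8 t=46 v=1: → [40,52); WM=45; [32,44) fires=3
i=9 t=50 v=2: → [48,60),[40,52); WM=49
i=10 t=34 v=4: DROP (t<49-0); WM=49
i=11 t=55 v=3: → [48,60); WM=54; [40,52) fires=3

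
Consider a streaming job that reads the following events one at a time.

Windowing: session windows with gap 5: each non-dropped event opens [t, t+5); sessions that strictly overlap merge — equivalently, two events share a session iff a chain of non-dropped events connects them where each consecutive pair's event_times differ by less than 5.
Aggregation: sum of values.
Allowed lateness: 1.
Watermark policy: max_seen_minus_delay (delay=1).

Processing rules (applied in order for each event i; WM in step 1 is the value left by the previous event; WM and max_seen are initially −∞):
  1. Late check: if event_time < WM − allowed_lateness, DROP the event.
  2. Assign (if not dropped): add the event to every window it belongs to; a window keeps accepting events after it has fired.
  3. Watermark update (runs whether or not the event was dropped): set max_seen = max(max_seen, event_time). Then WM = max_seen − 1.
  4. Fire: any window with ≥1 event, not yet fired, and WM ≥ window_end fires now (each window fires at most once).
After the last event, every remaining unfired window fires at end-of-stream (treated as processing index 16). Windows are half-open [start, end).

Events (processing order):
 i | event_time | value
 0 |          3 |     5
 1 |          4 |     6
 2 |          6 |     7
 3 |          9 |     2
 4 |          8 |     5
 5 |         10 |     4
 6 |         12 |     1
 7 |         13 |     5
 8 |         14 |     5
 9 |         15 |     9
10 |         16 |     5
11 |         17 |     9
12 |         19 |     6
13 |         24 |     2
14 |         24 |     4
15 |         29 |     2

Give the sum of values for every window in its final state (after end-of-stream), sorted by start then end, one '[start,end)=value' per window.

i=0 t=3 v=5: → [3,8); WM=2
i=1 t=4 v=6: → [3,9); WM=3
i=2 t=6 v=7: → [3,11); WM=5
i=3 t=9 v=2: → [3,14); WM=8
i=4 t=8 v=5: → [3,14); WM=8
i=5 t=10 v=4: → [3,15); WM=9
i=6 t=12 v=1: → [3,17); WM=11
i=7 t=13 v=5: → [3,18); WM=12
i=8 t=14 v=5: → [3,19); WM=13
i=9 t=15 v=9: → [3,20); WM=14
i=10 t=16 v=5: → [3,21); WM=15
i=11 t=17 v=9: → [3,22); WM=16
i=12 t=19 v=6: → [3,24); WM=18
i=13 t=24 v=2: → [24,29); WM=23
i=14 t=24 v=4: → [24,29); WM=23
i=15 t=29 v=2: → [29,34); WM=28

[3,24)=69 [24,29)=6 [29,34)=2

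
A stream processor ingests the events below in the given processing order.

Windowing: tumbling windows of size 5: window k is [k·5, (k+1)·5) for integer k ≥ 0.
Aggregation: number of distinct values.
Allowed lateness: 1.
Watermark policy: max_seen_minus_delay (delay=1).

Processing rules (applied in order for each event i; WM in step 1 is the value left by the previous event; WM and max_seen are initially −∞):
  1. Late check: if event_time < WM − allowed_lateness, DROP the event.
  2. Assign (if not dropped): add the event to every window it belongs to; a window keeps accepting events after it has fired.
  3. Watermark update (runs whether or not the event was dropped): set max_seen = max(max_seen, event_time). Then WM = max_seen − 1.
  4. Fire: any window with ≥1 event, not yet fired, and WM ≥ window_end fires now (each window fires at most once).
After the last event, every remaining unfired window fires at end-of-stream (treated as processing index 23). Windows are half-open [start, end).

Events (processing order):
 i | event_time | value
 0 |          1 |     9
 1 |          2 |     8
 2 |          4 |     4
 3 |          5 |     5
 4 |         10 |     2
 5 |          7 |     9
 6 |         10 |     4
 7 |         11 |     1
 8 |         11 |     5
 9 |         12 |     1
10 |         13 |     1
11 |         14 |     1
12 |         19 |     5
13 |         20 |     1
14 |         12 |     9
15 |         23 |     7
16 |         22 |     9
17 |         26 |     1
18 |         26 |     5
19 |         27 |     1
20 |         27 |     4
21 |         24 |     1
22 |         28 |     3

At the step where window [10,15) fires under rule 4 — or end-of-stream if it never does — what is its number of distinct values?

4

i=0 t=1 v=9: → [0,5); WM=0
i=1 t=2 v=8: → [0,5); WM=1
i=2 t=4 v=4: → [0,5); WM=3
i=3 t=5 v=5: → [5,10); WM=4
i=4 t=10 v=2: → [10,15); WM=9; [0,5) fires=3
i=5 t=7 v=9: DROP (t<9-1); WM=9
i=6 t=10 v=4: → [10,15); WM=9
i=7 t=11 v=1: → [10,15); WM=10; [5,10) fires=1
i=8 t=11 v=5: → [10,15); WM=10
i=9 t=12 v=1: → [10,15); WM=11
i=10 t=13 v=1: → [10,15); WM=12
i=11 t=14 v=1: → [10,15); WM=13
i=12 t=19 v=5: → [15,20); WM=18; [10,15) fires=4
i=13 t=20 v=1: → [20,25); WM=19
i=14 t=12 v=9: DROP (t<19-1); WM=19
i=15 t=23 v=7: → [20,25); WM=22; [15,20) fires=1
i=16 t=22 v=9: → [20,25); WM=22
i=17 t=26 v=1: → [25,30); WM=25; [20,25) fires=3
i=18 t=26 v=5: → [25,30); WM=25
i=19 t=27 v=1: → [25,30); WM=26
i=20 t=27 v=4: → [25,30); WM=26
i=21 t=24 v=1: DROP (t<26-1); WM=26
i=22 t=28 v=3: → [25,30); WM=27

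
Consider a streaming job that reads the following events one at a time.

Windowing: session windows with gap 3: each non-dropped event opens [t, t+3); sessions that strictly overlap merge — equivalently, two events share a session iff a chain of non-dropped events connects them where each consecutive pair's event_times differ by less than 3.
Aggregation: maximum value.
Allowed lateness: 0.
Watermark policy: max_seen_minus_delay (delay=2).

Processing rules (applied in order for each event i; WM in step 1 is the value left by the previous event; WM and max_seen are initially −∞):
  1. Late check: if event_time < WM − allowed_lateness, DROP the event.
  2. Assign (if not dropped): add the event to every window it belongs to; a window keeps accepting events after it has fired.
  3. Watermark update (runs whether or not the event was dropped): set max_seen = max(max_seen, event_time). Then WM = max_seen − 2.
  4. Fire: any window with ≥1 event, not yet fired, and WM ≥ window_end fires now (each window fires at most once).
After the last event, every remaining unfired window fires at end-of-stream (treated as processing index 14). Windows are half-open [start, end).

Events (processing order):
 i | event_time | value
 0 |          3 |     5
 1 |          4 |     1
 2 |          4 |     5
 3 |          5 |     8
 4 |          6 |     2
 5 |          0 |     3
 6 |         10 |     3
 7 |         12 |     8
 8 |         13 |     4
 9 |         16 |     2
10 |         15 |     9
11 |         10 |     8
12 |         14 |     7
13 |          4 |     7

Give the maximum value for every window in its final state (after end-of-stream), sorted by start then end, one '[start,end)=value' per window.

i=0 t=3 v=5: → [3,6); WM=1
i=1 t=4 v=1: → [3,7); WM=2
i=2 t=4 v=5: → [3,7); WM=2
i=3 t=5 v=8: → [3,8); WM=3
i=4 t=6 v=2: → [3,9); WM=4
i=5 t=0 v=3: DROP (t<4-0); WM=4
i=6 t=10 v=3: → [10,13); WM=8
i=7 t=12 v=8: → [10,15); WM=10
i=8 t=13 v=4: → [10,16); WM=11
i=9 t=16 v=2: → [16,19); WM=14
i=10 t=15 v=9: → [10,19); WM=14
i=11 t=10 v=8: DROP (t<14-0); WM=14
i=12 t=14 v=7: → [10,19); WM=14
i=13 t=4 v=7: DROP (t<14-0); WM=14

[3,9)=8 [10,19)=9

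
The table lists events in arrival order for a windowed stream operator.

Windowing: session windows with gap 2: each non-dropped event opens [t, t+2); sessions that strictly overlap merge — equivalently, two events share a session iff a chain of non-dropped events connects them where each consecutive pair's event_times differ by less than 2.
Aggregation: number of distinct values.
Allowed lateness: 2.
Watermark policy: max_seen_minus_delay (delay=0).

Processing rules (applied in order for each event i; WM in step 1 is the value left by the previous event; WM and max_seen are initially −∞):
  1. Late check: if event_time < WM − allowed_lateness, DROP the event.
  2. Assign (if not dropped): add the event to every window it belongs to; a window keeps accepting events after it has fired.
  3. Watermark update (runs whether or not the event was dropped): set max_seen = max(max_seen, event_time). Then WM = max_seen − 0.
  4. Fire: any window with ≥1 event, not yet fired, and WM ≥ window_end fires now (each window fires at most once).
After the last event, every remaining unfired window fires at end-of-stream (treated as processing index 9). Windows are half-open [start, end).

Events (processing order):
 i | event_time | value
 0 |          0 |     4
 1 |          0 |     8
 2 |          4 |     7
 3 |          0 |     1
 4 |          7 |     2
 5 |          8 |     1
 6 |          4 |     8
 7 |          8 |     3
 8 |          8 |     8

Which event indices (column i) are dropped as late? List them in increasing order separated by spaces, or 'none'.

i=0 t=0 v=4: → [0,2); WM=0
i=1 t=0 v=8: → [0,2); WM=0
i=2 t=4 v=7: → [4,6); WM=4
i=3 t=0 v=1: DROP (t<4-2); WM=4
i=4 t=7 v=2: → [7,9); WM=7
i=5 t=8 v=1: → [7,10); WM=8
i=6 t=4 v=8: DROP (t<8-2); WM=8
i=7 t=8 v=3: → [7,10); WM=8
i=8 t=8 v=8: → [7,10); WM=8

3 6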